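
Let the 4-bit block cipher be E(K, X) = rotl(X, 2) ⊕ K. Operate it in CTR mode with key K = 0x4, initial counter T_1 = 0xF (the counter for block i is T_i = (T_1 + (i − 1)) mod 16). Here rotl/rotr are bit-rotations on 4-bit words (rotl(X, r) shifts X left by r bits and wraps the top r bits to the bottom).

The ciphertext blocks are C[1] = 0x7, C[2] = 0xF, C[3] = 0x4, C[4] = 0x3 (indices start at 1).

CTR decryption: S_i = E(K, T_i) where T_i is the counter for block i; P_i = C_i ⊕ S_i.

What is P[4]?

P[4]: T = 0x2, S = E(K, T) = 0xC; 0x3 ⊕ 0xC = 0xF.

P[4] = 0xF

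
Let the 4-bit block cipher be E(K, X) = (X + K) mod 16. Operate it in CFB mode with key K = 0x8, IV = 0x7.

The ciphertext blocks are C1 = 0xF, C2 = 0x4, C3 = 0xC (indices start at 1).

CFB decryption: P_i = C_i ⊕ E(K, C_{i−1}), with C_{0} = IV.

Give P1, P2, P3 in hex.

P1 = 0x0, P2 = 0x3, P3 = 0x0

P1: E(K, 0x7) = 0xF; 0xF ⊕ 0xF = 0x0.
P2: E(K, 0xF) = 0x7; 0x4 ⊕ 0x7 = 0x3.
P3: E(K, 0x4) = 0xC; 0xC ⊕ 0xC = 0x0.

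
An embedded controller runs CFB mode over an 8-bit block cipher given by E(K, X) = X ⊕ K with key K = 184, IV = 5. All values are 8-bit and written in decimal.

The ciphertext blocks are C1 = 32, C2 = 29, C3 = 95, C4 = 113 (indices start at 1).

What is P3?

P3 = 250

CFB decryption: P_i = C_i ⊕ E(K, C_{i−1}), with C_{0} = IV.
P3: E(K, 29) = 165; 95 ⊕ 165 = 250.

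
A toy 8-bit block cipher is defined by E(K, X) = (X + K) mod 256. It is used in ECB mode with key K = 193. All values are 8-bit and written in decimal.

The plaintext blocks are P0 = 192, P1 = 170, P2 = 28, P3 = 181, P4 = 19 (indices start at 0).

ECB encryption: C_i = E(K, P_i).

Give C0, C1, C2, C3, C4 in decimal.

C0: E(K, 192) = 129.
C1: E(K, 170) = 107.
C2: E(K, 28) = 221.
C3: E(K, 181) = 118.
C4: E(K, 19) = 212.

C0 = 129, C1 = 107, C2 = 221, C3 = 118, C4 = 212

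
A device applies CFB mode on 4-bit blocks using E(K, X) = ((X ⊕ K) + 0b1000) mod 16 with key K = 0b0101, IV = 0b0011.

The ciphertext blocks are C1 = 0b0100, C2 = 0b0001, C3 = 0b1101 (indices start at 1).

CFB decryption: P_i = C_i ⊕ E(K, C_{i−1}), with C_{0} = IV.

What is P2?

P2: E(K, 0b0100) = 0b1001; 0b0001 ⊕ 0b1001 = 0b1000.

P2 = 0b1000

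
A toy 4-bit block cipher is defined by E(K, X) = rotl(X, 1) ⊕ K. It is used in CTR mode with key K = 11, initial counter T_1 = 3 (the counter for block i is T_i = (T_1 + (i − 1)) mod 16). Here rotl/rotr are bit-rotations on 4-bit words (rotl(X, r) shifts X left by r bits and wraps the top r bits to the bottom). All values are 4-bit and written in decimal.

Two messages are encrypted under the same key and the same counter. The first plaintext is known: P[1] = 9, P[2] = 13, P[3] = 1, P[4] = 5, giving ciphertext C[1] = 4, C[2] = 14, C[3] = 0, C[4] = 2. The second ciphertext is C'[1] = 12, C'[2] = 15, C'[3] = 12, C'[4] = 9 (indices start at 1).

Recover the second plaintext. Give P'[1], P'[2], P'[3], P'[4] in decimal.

In CTR with a reused counter, both messages share the same keystream S_i, so C_i ⊕ C'_i = P_i ⊕ P'_i and thus P'_i = P_i ⊕ C_i ⊕ C'_i.
P'[1]: 9 ⊕ 4 ⊕ 12 = 1.
P'[2]: 13 ⊕ 14 ⊕ 15 = 12.
P'[3]: 1 ⊕ 0 ⊕ 12 = 13.
P'[4]: 5 ⊕ 2 ⊕ 9 = 14.

P'[1] = 1, P'[2] = 12, P'[3] = 13, P'[4] = 14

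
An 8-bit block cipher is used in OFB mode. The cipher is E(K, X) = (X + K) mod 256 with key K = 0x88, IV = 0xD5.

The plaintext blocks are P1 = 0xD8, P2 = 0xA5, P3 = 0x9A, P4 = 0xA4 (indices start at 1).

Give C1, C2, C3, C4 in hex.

OFB encryption: S_i = E(K, S_{i−1}) with S_{0} = IV; C_i = P_i ⊕ S_i.
C1: S = E(K, 0xD5) = 0x5D; 0xD8 ⊕ 0x5D = 0x85.
C2: S = E(K, 0x5D) = 0xE5; 0xA5 ⊕ 0xE5 = 0x40.
C3: S = E(K, 0xE5) = 0x6D; 0x9A ⊕ 0x6D = 0xF7.
C4: S = E(K, 0x6D) = 0xF5; 0xA4 ⊕ 0xF5 = 0x51.

C1 = 0x85, C2 = 0x40, C3 = 0xF7, C4 = 0x51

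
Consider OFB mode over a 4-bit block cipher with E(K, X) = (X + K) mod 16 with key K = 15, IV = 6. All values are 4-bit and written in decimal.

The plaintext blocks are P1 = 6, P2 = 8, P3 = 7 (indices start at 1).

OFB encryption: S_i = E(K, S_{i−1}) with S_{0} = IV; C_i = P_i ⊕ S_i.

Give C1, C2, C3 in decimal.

C1: S = E(K, 6) = 5; 6 ⊕ 5 = 3.
C2: S = E(K, 5) = 4; 8 ⊕ 4 = 12.
C3: S = E(K, 4) = 3; 7 ⊕ 3 = 4.

C1 = 3, C2 = 12, C3 = 4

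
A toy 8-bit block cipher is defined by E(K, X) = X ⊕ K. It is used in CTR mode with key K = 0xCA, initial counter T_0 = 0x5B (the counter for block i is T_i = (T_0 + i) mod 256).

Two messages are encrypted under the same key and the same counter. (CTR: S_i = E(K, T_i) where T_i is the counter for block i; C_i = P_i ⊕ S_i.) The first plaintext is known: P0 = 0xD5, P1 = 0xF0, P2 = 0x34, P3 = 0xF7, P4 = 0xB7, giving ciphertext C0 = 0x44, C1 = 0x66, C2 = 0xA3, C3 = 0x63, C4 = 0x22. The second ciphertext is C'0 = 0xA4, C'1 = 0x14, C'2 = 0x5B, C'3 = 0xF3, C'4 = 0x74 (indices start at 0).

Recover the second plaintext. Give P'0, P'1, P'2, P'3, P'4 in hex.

P'0 = 0x35, P'1 = 0x82, P'2 = 0xCC, P'3 = 0x67, P'4 = 0xE1

In CTR with a reused counter, both messages share the same keystream S_i, so C_i ⊕ C'_i = P_i ⊕ P'_i and thus P'_i = P_i ⊕ C_i ⊕ C'_i.
P'0: 0xD5 ⊕ 0x44 ⊕ 0xA4 = 0x35.
P'1: 0xF0 ⊕ 0x66 ⊕ 0x14 = 0x82.
P'2: 0x34 ⊕ 0xA3 ⊕ 0x5B = 0xCC.
P'3: 0xF7 ⊕ 0x63 ⊕ 0xF3 = 0x67.
P'4: 0xB7 ⊕ 0x22 ⊕ 0x74 = 0xE1.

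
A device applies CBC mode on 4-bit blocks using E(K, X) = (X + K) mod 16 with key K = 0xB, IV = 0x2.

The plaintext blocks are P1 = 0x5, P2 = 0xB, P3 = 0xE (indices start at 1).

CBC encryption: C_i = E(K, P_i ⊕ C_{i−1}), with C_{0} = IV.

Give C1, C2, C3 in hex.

C1: P1 ⊕ 0x2 = 0x7; E(K, 0x7) = 0x2.
C2: P2 ⊕ 0x2 = 0x9; E(K, 0x9) = 0x4.
C3: P3 ⊕ 0x4 = 0xA; E(K, 0xA) = 0x5.

C1 = 0x2, C2 = 0x4, C3 = 0x5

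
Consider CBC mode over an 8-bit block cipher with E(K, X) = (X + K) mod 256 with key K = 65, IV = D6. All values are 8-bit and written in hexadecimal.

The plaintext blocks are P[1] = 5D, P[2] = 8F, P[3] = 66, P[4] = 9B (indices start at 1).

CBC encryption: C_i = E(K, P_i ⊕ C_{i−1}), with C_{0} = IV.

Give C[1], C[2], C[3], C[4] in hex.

C[1] = F0, C[2] = E4, C[3] = E7, C[4] = E1

C[1]: P[1] ⊕ D6 = 8B; E(K, 8B) = F0.
C[2]: P[2] ⊕ F0 = 7F; E(K, 7F) = E4.
C[3]: P[3] ⊕ E4 = 82; E(K, 82) = E7.
C[4]: P[4] ⊕ E7 = 7C; E(K, 7C) = E1.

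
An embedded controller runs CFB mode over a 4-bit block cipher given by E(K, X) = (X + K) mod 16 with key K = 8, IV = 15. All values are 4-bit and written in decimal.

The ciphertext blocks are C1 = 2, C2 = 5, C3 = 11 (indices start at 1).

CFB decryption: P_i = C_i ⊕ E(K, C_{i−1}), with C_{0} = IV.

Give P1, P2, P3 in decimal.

P1 = 5, P2 = 15, P3 = 6

P1: E(K, 15) = 7; 2 ⊕ 7 = 5.
P2: E(K, 2) = 10; 5 ⊕ 10 = 15.
P3: E(K, 5) = 13; 11 ⊕ 13 = 6.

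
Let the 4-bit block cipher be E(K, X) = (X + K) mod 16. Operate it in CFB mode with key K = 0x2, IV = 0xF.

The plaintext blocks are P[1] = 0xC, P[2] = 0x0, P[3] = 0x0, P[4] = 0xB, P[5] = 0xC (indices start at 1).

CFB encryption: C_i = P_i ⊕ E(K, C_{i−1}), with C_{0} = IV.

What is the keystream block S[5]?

0xA

C[1]: E(K, 0xF) = 0x1; 0xC ⊕ 0x1 = 0xD.
C[2]: E(K, 0xD) = 0xF; 0x0 ⊕ 0xF = 0xF.
C[3]: E(K, 0xF) = 0x1; 0x0 ⊕ 0x1 = 0x1.
C[4]: E(K, 0x1) = 0x3; 0xB ⊕ 0x3 = 0x8.
C[5]: E(K, 0x8) = 0xA; 0xC ⊕ 0xA = 0x6.
So S[5] = 0xA.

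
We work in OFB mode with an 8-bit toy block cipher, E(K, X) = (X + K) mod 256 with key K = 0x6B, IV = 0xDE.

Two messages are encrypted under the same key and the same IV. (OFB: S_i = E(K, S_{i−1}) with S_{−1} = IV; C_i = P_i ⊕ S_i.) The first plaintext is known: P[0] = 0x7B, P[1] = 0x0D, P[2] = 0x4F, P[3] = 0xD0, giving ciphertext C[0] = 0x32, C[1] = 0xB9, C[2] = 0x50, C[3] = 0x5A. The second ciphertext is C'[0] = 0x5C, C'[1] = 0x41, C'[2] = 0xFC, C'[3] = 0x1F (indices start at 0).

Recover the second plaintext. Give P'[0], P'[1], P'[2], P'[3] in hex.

In OFB with a reused IV, both messages share the same keystream S_i, so C_i ⊕ C'_i = P_i ⊕ P'_i and thus P'_i = P_i ⊕ C_i ⊕ C'_i.
P'[0]: 0x7B ⊕ 0x32 ⊕ 0x5C = 0x15.
P'[1]: 0x0D ⊕ 0xB9 ⊕ 0x41 = 0xF5.
P'[2]: 0x4F ⊕ 0x50 ⊕ 0xFC = 0xE3.
P'[3]: 0xD0 ⊕ 0x5A ⊕ 0x1F = 0x95.

P'[0] = 0x15, P'[1] = 0xF5, P'[2] = 0xE3, P'[3] = 0x95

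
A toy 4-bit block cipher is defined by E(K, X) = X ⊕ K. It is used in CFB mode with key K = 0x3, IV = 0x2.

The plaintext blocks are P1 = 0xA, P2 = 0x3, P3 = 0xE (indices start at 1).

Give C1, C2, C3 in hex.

C1 = 0xB, C2 = 0xB, C3 = 0x6

CFB encryption: C_i = P_i ⊕ E(K, C_{i−1}), with C_{0} = IV.
C1: E(K, 0x2) = 0x1; 0xA ⊕ 0x1 = 0xB.
C2: E(K, 0xB) = 0x8; 0x3 ⊕ 0x8 = 0xB.
C3: E(K, 0xB) = 0x8; 0xE ⊕ 0x8 = 0x6.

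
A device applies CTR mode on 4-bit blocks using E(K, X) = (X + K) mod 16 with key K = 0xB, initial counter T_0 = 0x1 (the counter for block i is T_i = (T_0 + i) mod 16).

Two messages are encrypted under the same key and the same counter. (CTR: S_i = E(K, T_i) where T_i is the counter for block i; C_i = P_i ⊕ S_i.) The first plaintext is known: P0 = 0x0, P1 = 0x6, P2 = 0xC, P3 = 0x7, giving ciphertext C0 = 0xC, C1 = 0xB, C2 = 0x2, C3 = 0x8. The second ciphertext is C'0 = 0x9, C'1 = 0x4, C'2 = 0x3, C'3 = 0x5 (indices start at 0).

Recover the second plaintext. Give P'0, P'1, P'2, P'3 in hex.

In CTR with a reused counter, both messages share the same keystream S_i, so C_i ⊕ C'_i = P_i ⊕ P'_i and thus P'_i = P_i ⊕ C_i ⊕ C'_i.
P'0: 0x0 ⊕ 0xC ⊕ 0x9 = 0x5.
P'1: 0x6 ⊕ 0xB ⊕ 0x4 = 0x9.
P'2: 0xC ⊕ 0x2 ⊕ 0x3 = 0xD.
P'3: 0x7 ⊕ 0x8 ⊕ 0x5 = 0xA.

P'0 = 0x5, P'1 = 0x9, P'2 = 0xD, P'3 = 0xA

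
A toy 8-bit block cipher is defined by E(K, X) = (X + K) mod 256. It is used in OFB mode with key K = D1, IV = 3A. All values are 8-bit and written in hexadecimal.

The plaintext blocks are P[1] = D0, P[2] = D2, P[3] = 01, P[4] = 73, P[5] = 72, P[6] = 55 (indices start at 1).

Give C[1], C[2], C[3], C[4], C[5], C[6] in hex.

C[1] = DB, C[2] = 0E, C[3] = AC, C[4] = 0D, C[5] = 3D, C[6] = 75

OFB encryption: S_i = E(K, S_{i−1}) with S_{0} = IV; C_i = P_i ⊕ S_i.
C[1]: S = E(K, 3A) = 0B; D0 ⊕ 0B = DB.
C[2]: S = E(K, 0B) = DC; D2 ⊕ DC = 0E.
C[3]: S = E(K, DC) = AD; 01 ⊕ AD = AC.
C[4]: S = E(K, AD) = 7E; 73 ⊕ 7E = 0D.
C[5]: S = E(K, 7E) = 4F; 72 ⊕ 4F = 3D.
C[6]: S = E(K, 4F) = 20; 55 ⊕ 20 = 75.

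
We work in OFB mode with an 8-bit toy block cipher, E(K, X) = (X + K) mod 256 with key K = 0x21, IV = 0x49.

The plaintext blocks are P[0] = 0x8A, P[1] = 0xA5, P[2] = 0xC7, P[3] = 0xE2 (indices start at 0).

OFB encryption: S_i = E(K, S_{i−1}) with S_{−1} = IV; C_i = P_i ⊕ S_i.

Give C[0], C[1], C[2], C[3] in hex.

C[0] = 0xE0, C[1] = 0x2E, C[2] = 0x6B, C[3] = 0x2F

C[0]: S = E(K, 0x49) = 0x6A; 0x8A ⊕ 0x6A = 0xE0.
C[1]: S = E(K, 0x6A) = 0x8B; 0xA5 ⊕ 0x8B = 0x2E.
C[2]: S = E(K, 0x8B) = 0xAC; 0xC7 ⊕ 0xAC = 0x6B.
C[3]: S = E(K, 0xAC) = 0xCD; 0xE2 ⊕ 0xCD = 0x2F.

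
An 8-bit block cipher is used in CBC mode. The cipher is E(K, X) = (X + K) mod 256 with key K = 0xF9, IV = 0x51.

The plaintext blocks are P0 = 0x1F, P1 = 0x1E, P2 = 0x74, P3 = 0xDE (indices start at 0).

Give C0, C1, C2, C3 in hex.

CBC encryption: C_i = E(K, P_i ⊕ C_{i−1}), with C_{−1} = IV.
C0: P0 ⊕ 0x51 = 0x4E; E(K, 0x4E) = 0x47.
C1: P1 ⊕ 0x47 = 0x59; E(K, 0x59) = 0x52.
C2: P2 ⊕ 0x52 = 0x26; E(K, 0x26) = 0x1F.
C3: P3 ⊕ 0x1F = 0xC1; E(K, 0xC1) = 0xBA.

C0 = 0x47, C1 = 0x52, C2 = 0x1F, C3 = 0xBA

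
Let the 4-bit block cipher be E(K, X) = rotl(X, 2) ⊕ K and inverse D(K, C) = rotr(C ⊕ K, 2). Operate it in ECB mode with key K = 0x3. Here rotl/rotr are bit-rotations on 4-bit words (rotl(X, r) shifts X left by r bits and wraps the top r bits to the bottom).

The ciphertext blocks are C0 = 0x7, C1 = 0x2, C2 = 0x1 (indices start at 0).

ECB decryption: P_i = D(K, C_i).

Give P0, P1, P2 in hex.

P0: D(K, 0x7) = 0x1.
P1: D(K, 0x2) = 0x4.
P2: D(K, 0x1) = 0x8.

P0 = 0x1, P1 = 0x4, P2 = 0x8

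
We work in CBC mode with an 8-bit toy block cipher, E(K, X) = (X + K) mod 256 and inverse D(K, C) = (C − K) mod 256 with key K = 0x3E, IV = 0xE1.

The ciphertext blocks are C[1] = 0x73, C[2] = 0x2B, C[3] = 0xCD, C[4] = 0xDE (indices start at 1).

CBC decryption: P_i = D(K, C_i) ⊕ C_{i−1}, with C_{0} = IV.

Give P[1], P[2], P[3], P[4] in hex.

P[1] = 0xD4, P[2] = 0x9E, P[3] = 0xA4, P[4] = 0x6D

P[1]: D(K, 0x73) = 0x35; 0x35 ⊕ 0xE1 = 0xD4.
P[2]: D(K, 0x2B) = 0xED; 0xED ⊕ 0x73 = 0x9E.
P[3]: D(K, 0xCD) = 0x8F; 0x8F ⊕ 0x2B = 0xA4.
P[4]: D(K, 0xDE) = 0xA0; 0xA0 ⊕ 0xCD = 0x6D.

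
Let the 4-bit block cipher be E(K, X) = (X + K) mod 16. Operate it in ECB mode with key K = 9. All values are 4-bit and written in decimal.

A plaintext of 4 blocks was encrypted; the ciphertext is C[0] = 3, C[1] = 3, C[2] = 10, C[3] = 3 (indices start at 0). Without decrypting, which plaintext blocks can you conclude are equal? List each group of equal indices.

ECB encrypts each block independently with the same key, so equal ciphertext blocks imply equal plaintext blocks.
C[0] = C[1] = C[3] = 3, so P[0] = P[1] = P[3].

P[0] = P[1] = P[3]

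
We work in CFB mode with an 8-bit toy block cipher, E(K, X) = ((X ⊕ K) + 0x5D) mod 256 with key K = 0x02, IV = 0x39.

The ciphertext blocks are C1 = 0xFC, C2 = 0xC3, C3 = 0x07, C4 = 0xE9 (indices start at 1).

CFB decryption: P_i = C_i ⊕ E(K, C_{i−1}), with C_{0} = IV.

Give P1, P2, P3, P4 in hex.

P1: E(K, 0x39) = 0x98; 0xFC ⊕ 0x98 = 0x64.
P2: E(K, 0xFC) = 0x5B; 0xC3 ⊕ 0x5B = 0x98.
P3: E(K, 0xC3) = 0x1E; 0x07 ⊕ 0x1E = 0x19.
P4: E(K, 0x07) = 0x62; 0xE9 ⊕ 0x62 = 0x8B.

P1 = 0x64, P2 = 0x98, P3 = 0x19, P4 = 0x8B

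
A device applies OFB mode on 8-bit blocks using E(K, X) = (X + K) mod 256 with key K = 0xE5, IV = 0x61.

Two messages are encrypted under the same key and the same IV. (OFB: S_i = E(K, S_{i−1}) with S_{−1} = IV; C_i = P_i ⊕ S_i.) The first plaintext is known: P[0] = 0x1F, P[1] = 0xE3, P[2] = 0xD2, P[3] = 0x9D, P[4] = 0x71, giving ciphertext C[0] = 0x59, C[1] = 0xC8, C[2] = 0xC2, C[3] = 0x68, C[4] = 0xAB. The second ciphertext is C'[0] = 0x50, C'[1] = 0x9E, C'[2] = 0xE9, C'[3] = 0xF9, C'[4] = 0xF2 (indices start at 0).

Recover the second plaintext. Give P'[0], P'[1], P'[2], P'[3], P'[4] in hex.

In OFB with a reused IV, both messages share the same keystream S_i, so C_i ⊕ C'_i = P_i ⊕ P'_i and thus P'_i = P_i ⊕ C_i ⊕ C'_i.
P'[0]: 0x1F ⊕ 0x59 ⊕ 0x50 = 0x16.
P'[1]: 0xE3 ⊕ 0xC8 ⊕ 0x9E = 0xB5.
P'[2]: 0xD2 ⊕ 0xC2 ⊕ 0xE9 = 0xF9.
P'[3]: 0x9D ⊕ 0x68 ⊕ 0xF9 = 0x0C.
P'[4]: 0x71 ⊕ 0xAB ⊕ 0xF2 = 0x28.

P'[0] = 0x16, P'[1] = 0xB5, P'[2] = 0xF9, P'[3] = 0x0C, P'[4] = 0x28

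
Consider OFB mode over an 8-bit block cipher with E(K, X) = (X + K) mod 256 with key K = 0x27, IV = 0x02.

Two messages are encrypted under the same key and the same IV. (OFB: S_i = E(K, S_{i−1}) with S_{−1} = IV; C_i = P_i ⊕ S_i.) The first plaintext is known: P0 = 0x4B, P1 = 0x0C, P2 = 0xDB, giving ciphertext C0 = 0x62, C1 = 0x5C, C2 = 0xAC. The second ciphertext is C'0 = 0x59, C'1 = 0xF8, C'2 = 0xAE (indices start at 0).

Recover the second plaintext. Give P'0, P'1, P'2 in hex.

P'0 = 0x70, P'1 = 0xA8, P'2 = 0xD9

In OFB with a reused IV, both messages share the same keystream S_i, so C_i ⊕ C'_i = P_i ⊕ P'_i and thus P'_i = P_i ⊕ C_i ⊕ C'_i.
P'0: 0x4B ⊕ 0x62 ⊕ 0x59 = 0x70.
P'1: 0x0C ⊕ 0x5C ⊕ 0xF8 = 0xA8.
P'2: 0xDB ⊕ 0xAC ⊕ 0xAE = 0xD9.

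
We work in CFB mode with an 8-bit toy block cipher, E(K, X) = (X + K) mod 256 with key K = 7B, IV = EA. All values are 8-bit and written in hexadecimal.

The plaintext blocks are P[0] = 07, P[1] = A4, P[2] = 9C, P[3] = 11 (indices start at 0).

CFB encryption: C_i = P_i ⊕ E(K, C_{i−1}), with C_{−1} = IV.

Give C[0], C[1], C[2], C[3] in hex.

C[0] = 62, C[1] = 79, C[2] = 68, C[3] = F2

C[0]: E(K, EA) = 65; 07 ⊕ 65 = 62.
C[1]: E(K, 62) = DD; A4 ⊕ DD = 79.
C[2]: E(K, 79) = F4; 9C ⊕ F4 = 68.
C[3]: E(K, 68) = E3; 11 ⊕ E3 = F2.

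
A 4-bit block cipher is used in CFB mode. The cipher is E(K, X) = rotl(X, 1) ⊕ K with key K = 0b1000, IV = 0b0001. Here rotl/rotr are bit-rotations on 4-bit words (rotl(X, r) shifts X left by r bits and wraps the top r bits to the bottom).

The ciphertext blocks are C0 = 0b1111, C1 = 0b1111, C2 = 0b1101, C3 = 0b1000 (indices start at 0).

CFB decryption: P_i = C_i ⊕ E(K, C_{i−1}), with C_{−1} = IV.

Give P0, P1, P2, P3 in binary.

P0 = 0b0101, P1 = 0b1000, P2 = 0b1010, P3 = 0b1011

P0: E(K, 0b0001) = 0b1010; 0b1111 ⊕ 0b1010 = 0b0101.
P1: E(K, 0b1111) = 0b0111; 0b1111 ⊕ 0b0111 = 0b1000.
P2: E(K, 0b1111) = 0b0111; 0b1101 ⊕ 0b0111 = 0b1010.
P3: E(K, 0b1101) = 0b0011; 0b1000 ⊕ 0b0011 = 0b1011.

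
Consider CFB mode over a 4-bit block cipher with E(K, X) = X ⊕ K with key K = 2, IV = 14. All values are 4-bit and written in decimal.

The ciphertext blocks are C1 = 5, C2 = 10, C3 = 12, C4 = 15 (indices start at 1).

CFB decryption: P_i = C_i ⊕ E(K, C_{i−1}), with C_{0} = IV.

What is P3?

P3: E(K, 10) = 8; 12 ⊕ 8 = 4.

P3 = 4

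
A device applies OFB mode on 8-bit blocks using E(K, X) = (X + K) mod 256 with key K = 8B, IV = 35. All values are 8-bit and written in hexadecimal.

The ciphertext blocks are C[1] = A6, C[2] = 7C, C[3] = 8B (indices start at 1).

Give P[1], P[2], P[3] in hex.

OFB decryption: S_i = E(K, S_{i−1}) with S_{0} = IV; P_i = C_i ⊕ S_i.
P[1]: S = E(K, 35) = C0; A6 ⊕ C0 = 66.
P[2]: S = E(K, C0) = 4B; 7C ⊕ 4B = 37.
P[3]: S = E(K, 4B) = D6; 8B ⊕ D6 = 5D.

P[1] = 66, P[2] = 37, P[3] = 5D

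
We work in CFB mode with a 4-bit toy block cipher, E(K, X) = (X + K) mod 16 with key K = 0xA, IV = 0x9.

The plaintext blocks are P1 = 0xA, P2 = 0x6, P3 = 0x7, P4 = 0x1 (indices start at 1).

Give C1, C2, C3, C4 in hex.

C1 = 0x9, C2 = 0x5, C3 = 0x8, C4 = 0x3

CFB encryption: C_i = P_i ⊕ E(K, C_{i−1}), with C_{0} = IV.
C1: E(K, 0x9) = 0x3; 0xA ⊕ 0x3 = 0x9.
C2: E(K, 0x9) = 0x3; 0x6 ⊕ 0x3 = 0x5.
C3: E(K, 0x5) = 0xF; 0x7 ⊕ 0xF = 0x8.
C4: E(K, 0x8) = 0x2; 0x1 ⊕ 0x2 = 0x3.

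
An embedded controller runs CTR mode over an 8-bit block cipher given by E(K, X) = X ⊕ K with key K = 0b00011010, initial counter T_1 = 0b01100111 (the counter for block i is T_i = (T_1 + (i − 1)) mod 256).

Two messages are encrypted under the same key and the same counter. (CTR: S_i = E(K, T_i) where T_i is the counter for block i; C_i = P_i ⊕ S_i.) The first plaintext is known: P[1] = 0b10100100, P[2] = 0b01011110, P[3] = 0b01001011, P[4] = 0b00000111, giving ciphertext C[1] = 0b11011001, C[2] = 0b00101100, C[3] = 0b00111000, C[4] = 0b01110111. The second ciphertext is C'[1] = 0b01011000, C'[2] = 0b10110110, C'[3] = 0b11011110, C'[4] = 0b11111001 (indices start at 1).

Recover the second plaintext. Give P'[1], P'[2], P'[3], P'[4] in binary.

In CTR with a reused counter, both messages share the same keystream S_i, so C_i ⊕ C'_i = P_i ⊕ P'_i and thus P'_i = P_i ⊕ C_i ⊕ C'_i.
P'[1]: 0b10100100 ⊕ 0b11011001 ⊕ 0b01011000 = 0b00100101.
P'[2]: 0b01011110 ⊕ 0b00101100 ⊕ 0b10110110 = 0b11000100.
P'[3]: 0b01001011 ⊕ 0b00111000 ⊕ 0b11011110 = 0b10101101.
P'[4]: 0b00000111 ⊕ 0b01110111 ⊕ 0b11111001 = 0b10001001.

P'[1] = 0b00100101, P'[2] = 0b11000100, P'[3] = 0b10101101, P'[4] = 0b10001001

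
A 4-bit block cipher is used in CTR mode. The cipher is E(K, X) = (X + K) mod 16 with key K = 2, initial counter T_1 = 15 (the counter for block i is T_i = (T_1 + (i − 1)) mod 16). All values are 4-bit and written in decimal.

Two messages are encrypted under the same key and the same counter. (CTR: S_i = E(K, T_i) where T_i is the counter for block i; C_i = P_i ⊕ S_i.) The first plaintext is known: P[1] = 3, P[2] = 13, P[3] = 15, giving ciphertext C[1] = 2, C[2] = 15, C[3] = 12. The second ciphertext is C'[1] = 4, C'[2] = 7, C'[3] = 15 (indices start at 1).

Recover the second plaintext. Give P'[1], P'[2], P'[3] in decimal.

P'[1] = 5, P'[2] = 5, P'[3] = 12

In CTR with a reused counter, both messages share the same keystream S_i, so C_i ⊕ C'_i = P_i ⊕ P'_i and thus P'_i = P_i ⊕ C_i ⊕ C'_i.
P'[1]: 3 ⊕ 2 ⊕ 4 = 5.
P'[2]: 13 ⊕ 15 ⊕ 7 = 5.
P'[3]: 15 ⊕ 12 ⊕ 15 = 12.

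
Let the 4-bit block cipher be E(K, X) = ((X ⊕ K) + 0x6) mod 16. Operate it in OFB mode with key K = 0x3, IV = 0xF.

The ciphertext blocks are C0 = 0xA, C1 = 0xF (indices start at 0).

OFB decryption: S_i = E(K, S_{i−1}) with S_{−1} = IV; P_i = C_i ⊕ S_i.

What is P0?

P0: S = E(K, 0xF) = 0x2; 0xA ⊕ 0x2 = 0x8.

P0 = 0x8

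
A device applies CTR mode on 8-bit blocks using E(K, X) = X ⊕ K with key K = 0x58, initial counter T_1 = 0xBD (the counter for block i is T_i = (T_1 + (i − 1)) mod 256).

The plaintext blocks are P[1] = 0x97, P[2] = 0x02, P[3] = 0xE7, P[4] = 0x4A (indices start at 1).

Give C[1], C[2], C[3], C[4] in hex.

C[1] = 0x72, C[2] = 0xE4, C[3] = 0x00, C[4] = 0xD2

CTR encryption: S_i = E(K, T_i) where T_i is the counter for block i; C_i = P_i ⊕ S_i.
C[1]: T = 0xBD, S = E(K, T) = 0xE5; 0x97 ⊕ 0xE5 = 0x72.
C[2]: T = 0xBE, S = E(K, T) = 0xE6; 0x02 ⊕ 0xE6 = 0xE4.
C[3]: T = 0xBF, S = E(K, T) = 0xE7; 0xE7 ⊕ 0xE7 = 0x00.
C[4]: T = 0xC0, S = E(K, T) = 0x98; 0x4A ⊕ 0x98 = 0xD2.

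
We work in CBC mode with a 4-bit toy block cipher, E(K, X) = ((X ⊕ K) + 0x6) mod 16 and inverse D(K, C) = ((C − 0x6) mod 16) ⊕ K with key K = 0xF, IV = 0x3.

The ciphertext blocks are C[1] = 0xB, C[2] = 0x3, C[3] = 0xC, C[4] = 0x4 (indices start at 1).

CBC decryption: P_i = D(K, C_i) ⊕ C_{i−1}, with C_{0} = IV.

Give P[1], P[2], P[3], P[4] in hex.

P[1] = 0x9, P[2] = 0x9, P[3] = 0xA, P[4] = 0xD

P[1]: D(K, 0xB) = 0xA; 0xA ⊕ 0x3 = 0x9.
P[2]: D(K, 0x3) = 0x2; 0x2 ⊕ 0xB = 0x9.
P[3]: D(K, 0xC) = 0x9; 0x9 ⊕ 0x3 = 0xA.
P[4]: D(K, 0x4) = 0x1; 0x1 ⊕ 0xC = 0xD.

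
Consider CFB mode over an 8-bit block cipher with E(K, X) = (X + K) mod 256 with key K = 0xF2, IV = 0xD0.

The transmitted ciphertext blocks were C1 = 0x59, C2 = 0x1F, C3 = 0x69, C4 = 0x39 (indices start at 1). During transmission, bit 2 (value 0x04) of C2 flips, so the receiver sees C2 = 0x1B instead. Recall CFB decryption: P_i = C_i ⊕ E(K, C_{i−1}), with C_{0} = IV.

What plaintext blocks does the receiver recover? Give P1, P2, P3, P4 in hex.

Only C2 changed, to 0x1B. In CFB, a change in C_i flips the same bit in P_i and garbles P_{i+1}. Decrypting the received ciphertext:
P1: E(K, 0xD0) = 0xC2; 0x59 ⊕ 0xC2 = 0x9B.
P2: E(K, 0x59) = 0x4B; 0x1B ⊕ 0x4B = 0x50.
P3: E(K, 0x1B) = 0x0D; 0x69 ⊕ 0x0D = 0x64.
P4: E(K, 0x69) = 0x5B; 0x39 ⊕ 0x5B = 0x62.
Blocks that differ from the original plaintext: P2, P3.

P1 = 0x9B, P2 = 0x50, P3 = 0x64, P4 = 0x62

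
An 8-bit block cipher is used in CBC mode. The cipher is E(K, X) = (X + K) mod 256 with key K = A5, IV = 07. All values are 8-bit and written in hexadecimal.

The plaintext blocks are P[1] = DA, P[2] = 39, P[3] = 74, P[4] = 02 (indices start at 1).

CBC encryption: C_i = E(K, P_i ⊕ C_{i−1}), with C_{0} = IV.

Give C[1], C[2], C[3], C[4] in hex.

C[1] = 82, C[2] = 60, C[3] = B9, C[4] = 60

C[1]: P[1] ⊕ 07 = DD; E(K, DD) = 82.
C[2]: P[2] ⊕ 82 = BB; E(K, BB) = 60.
C[3]: P[3] ⊕ 60 = 14; E(K, 14) = B9.
C[4]: P[4] ⊕ B9 = BB; E(K, BB) = 60.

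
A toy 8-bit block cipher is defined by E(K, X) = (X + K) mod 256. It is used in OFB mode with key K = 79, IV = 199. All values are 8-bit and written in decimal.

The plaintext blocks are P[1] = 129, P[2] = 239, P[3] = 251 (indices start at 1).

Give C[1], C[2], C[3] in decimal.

OFB encryption: S_i = E(K, S_{i−1}) with S_{0} = IV; C_i = P_i ⊕ S_i.
C[1]: S = E(K, 199) = 22; 129 ⊕ 22 = 151.
C[2]: S = E(K, 22) = 101; 239 ⊕ 101 = 138.
C[3]: S = E(K, 101) = 180; 251 ⊕ 180 = 79.

C[1] = 151, C[2] = 138, C[3] = 79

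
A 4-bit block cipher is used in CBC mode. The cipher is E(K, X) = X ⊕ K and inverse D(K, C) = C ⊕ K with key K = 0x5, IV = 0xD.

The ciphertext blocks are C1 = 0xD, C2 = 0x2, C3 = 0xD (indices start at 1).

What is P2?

CBC decryption: P_i = D(K, C_i) ⊕ C_{i−1}, with C_{0} = IV.
P2: D(K, 0x2) = 0x7; 0x7 ⊕ 0xD = 0xA.

P2 = 0xA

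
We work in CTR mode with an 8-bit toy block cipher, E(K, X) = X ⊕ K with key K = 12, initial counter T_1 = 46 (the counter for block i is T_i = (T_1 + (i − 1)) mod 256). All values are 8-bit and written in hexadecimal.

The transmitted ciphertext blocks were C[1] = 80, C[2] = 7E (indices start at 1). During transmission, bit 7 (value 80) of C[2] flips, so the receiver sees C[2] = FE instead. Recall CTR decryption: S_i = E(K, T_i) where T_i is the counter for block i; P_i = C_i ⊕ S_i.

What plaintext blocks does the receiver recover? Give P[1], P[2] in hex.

Only C[2] changed, to FE. In CTR, a change in C_i flips the same bit in P_i only; the keystream is unaffected. Decrypting the received ciphertext:
P[1]: T = 46, S = E(K, T) = 54; 80 ⊕ 54 = D4.
P[2]: T = 47, S = E(K, T) = 55; FE ⊕ 55 = AB.
Blocks that differ from the original plaintext: P[2].

P[1] = D4, P[2] = AB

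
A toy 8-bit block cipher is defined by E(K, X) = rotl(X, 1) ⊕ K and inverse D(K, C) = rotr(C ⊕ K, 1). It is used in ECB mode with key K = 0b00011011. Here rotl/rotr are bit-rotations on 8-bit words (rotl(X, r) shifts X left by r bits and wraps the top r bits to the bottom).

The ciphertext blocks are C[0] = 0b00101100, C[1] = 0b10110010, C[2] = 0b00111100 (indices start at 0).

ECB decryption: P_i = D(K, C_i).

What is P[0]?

P[0] = 0b10011011

P[0]: D(K, 0b00101100) = 0b10011011.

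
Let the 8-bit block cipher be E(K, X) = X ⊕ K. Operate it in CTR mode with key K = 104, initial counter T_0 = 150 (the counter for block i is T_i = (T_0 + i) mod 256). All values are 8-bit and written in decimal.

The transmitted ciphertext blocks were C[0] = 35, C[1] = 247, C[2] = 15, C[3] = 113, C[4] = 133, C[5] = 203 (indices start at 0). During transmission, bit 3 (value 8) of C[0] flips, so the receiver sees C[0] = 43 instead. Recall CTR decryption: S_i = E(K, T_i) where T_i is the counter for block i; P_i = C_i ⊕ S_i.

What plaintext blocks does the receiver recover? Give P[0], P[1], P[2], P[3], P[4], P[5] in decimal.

P[0] = 213, P[1] = 8, P[2] = 255, P[3] = 128, P[4] = 119, P[5] = 56

Only C[0] changed, to 43. In CTR, a change in C_i flips the same bit in P_i only; the keystream is unaffected. Decrypting the received ciphertext:
P[0]: T = 150, S = E(K, T) = 254; 43 ⊕ 254 = 213.
P[1]: T = 151, S = E(K, T) = 255; 247 ⊕ 255 = 8.
P[2]: T = 152, S = E(K, T) = 240; 15 ⊕ 240 = 255.
P[3]: T = 153, S = E(K, T) = 241; 113 ⊕ 241 = 128.
P[4]: T = 154, S = E(K, T) = 242; 133 ⊕ 242 = 119.
P[5]: T = 155, S = E(K, T) = 243; 203 ⊕ 243 = 56.
Blocks that differ from the original plaintext: P[0].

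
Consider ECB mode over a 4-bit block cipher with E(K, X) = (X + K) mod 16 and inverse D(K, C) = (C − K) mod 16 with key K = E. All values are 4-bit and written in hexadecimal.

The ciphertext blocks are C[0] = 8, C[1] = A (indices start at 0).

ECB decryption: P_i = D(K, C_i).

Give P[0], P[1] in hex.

P[0] = A, P[1] = C

P[0]: D(K, 8) = A.
P[1]: D(K, A) = C.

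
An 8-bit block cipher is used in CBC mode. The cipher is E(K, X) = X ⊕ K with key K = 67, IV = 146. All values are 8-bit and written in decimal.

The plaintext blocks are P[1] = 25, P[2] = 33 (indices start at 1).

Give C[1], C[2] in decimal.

CBC encryption: C_i = E(K, P_i ⊕ C_{i−1}), with C_{0} = IV.
C[1]: P[1] ⊕ 146 = 139; E(K, 139) = 200.
C[2]: P[2] ⊕ 200 = 233; E(K, 233) = 170.

C[1] = 200, C[2] = 170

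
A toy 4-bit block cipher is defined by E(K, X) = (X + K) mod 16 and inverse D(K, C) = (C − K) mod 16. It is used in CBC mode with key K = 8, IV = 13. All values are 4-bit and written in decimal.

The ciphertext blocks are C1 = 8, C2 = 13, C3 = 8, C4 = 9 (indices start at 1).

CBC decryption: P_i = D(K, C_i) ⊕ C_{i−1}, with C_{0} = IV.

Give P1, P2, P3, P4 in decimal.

P1 = 13, P2 = 13, P3 = 13, P4 = 9

P1: D(K, 8) = 0; 0 ⊕ 13 = 13.
P2: D(K, 13) = 5; 5 ⊕ 8 = 13.
P3: D(K, 8) = 0; 0 ⊕ 13 = 13.
P4: D(K, 9) = 1; 1 ⊕ 8 = 9.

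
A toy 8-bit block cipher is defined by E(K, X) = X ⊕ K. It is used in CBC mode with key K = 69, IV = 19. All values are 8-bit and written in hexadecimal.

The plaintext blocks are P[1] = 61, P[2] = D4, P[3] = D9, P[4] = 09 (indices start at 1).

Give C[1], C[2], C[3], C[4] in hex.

C[1] = 11, C[2] = AC, C[3] = 1C, C[4] = 7C

CBC encryption: C_i = E(K, P_i ⊕ C_{i−1}), with C_{0} = IV.
C[1]: P[1] ⊕ 19 = 78; E(K, 78) = 11.
C[2]: P[2] ⊕ 11 = C5; E(K, C5) = AC.
C[3]: P[3] ⊕ AC = 75; E(K, 75) = 1C.
C[4]: P[4] ⊕ 1C = 15; E(K, 15) = 7C.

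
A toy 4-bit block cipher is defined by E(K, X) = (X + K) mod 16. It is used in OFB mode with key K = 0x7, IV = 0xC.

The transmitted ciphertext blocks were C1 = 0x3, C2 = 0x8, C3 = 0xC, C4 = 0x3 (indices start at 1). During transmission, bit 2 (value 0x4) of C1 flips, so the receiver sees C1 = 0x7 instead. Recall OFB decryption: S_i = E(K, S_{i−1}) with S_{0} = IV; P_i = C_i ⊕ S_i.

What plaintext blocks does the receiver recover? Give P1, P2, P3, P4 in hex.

P1 = 0x4, P2 = 0x2, P3 = 0xD, P4 = 0xB

Only C1 changed, to 0x7. In OFB, a change in C_i flips the same bit in P_i only; the keystream is unaffected. Decrypting the received ciphertext:
P1: S = E(K, 0xC) = 0x3; 0x7 ⊕ 0x3 = 0x4.
P2: S = E(K, 0x3) = 0xA; 0x8 ⊕ 0xA = 0x2.
P3: S = E(K, 0xA) = 0x1; 0xC ⊕ 0x1 = 0xD.
P4: S = E(K, 0x1) = 0x8; 0x3 ⊕ 0x8 = 0xB.
Blocks that differ from the original plaintext: P1.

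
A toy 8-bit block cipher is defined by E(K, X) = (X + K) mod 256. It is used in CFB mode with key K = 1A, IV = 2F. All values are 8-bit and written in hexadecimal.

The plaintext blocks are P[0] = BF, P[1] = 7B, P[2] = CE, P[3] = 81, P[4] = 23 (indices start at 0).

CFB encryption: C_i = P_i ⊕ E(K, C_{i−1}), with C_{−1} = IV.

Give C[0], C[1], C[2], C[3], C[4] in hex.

C[0] = F6, C[1] = 6B, C[2] = 4B, C[3] = E4, C[4] = DD

C[0]: E(K, 2F) = 49; BF ⊕ 49 = F6.
C[1]: E(K, F6) = 10; 7B ⊕ 10 = 6B.
C[2]: E(K, 6B) = 85; CE ⊕ 85 = 4B.
C[3]: E(K, 4B) = 65; 81 ⊕ 65 = E4.
C[4]: E(K, E4) = FE; 23 ⊕ FE = DD.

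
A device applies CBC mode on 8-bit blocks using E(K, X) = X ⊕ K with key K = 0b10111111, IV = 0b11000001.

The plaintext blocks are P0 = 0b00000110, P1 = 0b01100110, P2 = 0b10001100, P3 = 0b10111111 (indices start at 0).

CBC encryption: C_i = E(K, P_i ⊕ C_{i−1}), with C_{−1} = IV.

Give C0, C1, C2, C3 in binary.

C0: P0 ⊕ 0b11000001 = 0b11000111; E(K, 0b11000111) = 0b01111000.
C1: P1 ⊕ 0b01111000 = 0b00011110; E(K, 0b00011110) = 0b10100001.
C2: P2 ⊕ 0b10100001 = 0b00101101; E(K, 0b00101101) = 0b10010010.
C3: P3 ⊕ 0b10010010 = 0b00101101; E(K, 0b00101101) = 0b10010010.

C0 = 0b01111000, C1 = 0b10100001, C2 = 0b10010010, C3 = 0b10010010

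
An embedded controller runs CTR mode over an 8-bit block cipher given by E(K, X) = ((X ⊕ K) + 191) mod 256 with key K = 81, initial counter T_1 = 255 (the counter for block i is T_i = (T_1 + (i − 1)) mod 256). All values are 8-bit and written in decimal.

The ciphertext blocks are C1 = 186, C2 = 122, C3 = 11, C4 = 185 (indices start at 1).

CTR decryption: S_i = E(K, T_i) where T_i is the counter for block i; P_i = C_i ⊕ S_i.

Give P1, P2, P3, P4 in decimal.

P1 = 215, P2 = 106, P3 = 4, P4 = 171

P1: T = 255, S = E(K, T) = 109; 186 ⊕ 109 = 215.
P2: T = 0, S = E(K, T) = 16; 122 ⊕ 16 = 106.
P3: T = 1, S = E(K, T) = 15; 11 ⊕ 15 = 4.
P4: T = 2, S = E(K, T) = 18; 185 ⊕ 18 = 171.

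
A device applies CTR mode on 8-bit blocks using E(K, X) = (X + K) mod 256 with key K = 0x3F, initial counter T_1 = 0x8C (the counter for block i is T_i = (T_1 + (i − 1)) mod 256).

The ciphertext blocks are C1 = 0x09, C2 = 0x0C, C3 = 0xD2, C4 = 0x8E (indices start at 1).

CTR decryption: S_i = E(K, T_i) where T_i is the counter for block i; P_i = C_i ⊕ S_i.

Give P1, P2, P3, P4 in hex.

P1 = 0xC2, P2 = 0xC0, P3 = 0x1F, P4 = 0x40

P1: T = 0x8C, S = E(K, T) = 0xCB; 0x09 ⊕ 0xCB = 0xC2.
P2: T = 0x8D, S = E(K, T) = 0xCC; 0x0C ⊕ 0xCC = 0xC0.
P3: T = 0x8E, S = E(K, T) = 0xCD; 0xD2 ⊕ 0xCD = 0x1F.
P4: T = 0x8F, S = E(K, T) = 0xCE; 0x8E ⊕ 0xCE = 0x40.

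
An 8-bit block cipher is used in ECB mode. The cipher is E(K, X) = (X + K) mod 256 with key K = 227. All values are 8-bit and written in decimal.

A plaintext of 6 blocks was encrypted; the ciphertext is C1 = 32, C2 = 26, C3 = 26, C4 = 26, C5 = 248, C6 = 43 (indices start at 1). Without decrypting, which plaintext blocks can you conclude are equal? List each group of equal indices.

ECB encrypts each block independently with the same key, so equal ciphertext blocks imply equal plaintext blocks.
C2 = C3 = C4 = 26, so P2 = P3 = P4.

P2 = P3 = P4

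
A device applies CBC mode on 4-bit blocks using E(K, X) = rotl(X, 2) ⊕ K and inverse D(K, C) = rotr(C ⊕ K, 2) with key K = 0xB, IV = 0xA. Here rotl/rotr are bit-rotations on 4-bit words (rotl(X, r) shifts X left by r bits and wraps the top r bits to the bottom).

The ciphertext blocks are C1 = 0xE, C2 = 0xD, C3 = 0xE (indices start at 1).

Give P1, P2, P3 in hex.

P1 = 0xF, P2 = 0x7, P3 = 0x8

CBC decryption: P_i = D(K, C_i) ⊕ C_{i−1}, with C_{0} = IV.
P1: D(K, 0xE) = 0x5; 0x5 ⊕ 0xA = 0xF.
P2: D(K, 0xD) = 0x9; 0x9 ⊕ 0xE = 0x7.
P3: D(K, 0xE) = 0x5; 0x5 ⊕ 0xD = 0x8.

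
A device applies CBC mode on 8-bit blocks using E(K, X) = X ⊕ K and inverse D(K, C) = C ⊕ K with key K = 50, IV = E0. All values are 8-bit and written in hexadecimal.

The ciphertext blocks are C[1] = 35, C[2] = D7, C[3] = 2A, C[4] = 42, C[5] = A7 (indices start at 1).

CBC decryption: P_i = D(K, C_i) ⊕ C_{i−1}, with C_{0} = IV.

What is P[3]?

P[3] = AD

P[3]: D(K, 2A) = 7A; 7A ⊕ D7 = AD.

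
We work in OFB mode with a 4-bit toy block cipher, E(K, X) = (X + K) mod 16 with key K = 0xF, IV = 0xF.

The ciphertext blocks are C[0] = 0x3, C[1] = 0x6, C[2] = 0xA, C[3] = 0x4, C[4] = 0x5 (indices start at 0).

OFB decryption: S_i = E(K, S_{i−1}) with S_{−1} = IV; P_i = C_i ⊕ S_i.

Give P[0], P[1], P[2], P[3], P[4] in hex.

P[0] = 0xD, P[1] = 0xB, P[2] = 0x6, P[3] = 0xF, P[4] = 0xF

P[0]: S = E(K, 0xF) = 0xE; 0x3 ⊕ 0xE = 0xD.
P[1]: S = E(K, 0xE) = 0xD; 0x6 ⊕ 0xD = 0xB.
P[2]: S = E(K, 0xD) = 0xC; 0xA ⊕ 0xC = 0x6.
P[3]: S = E(K, 0xC) = 0xB; 0x4 ⊕ 0xB = 0xF.
P[4]: S = E(K, 0xB) = 0xA; 0x5 ⊕ 0xA = 0xF.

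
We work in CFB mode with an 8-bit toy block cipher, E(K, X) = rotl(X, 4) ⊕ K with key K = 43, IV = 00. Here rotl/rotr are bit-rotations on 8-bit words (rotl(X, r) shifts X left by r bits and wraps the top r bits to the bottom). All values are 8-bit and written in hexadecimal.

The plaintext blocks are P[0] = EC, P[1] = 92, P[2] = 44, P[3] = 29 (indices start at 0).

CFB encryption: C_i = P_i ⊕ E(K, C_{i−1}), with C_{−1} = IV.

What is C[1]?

C[1] = 2B

C[0]: E(K, 00) = 43; EC ⊕ 43 = AF.
C[1]: E(K, AF) = B9; 92 ⊕ B9 = 2B.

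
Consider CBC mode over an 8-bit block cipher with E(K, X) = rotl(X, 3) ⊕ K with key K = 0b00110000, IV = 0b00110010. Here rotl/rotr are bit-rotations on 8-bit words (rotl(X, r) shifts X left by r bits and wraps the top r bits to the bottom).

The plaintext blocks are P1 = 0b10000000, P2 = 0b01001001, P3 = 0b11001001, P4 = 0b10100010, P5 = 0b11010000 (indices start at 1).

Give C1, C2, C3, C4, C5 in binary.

CBC encryption: C_i = E(K, P_i ⊕ C_{i−1}), with C_{0} = IV.
C1: P1 ⊕ 0b00110010 = 0b10110010; E(K, 0b10110010) = 0b10100101.
C2: P2 ⊕ 0b10100101 = 0b11101100; E(K, 0b11101100) = 0b01010111.
C3: P3 ⊕ 0b01010111 = 0b10011110; E(K, 0b10011110) = 0b11000100.
C4: P4 ⊕ 0b11000100 = 0b01100110; E(K, 0b01100110) = 0b00000011.
C5: P5 ⊕ 0b00000011 = 0b11010011; E(K, 0b11010011) = 0b10101110.

C1 = 0b10100101, C2 = 0b01010111, C3 = 0b11000100, C4 = 0b00000011, C5 = 0b10101110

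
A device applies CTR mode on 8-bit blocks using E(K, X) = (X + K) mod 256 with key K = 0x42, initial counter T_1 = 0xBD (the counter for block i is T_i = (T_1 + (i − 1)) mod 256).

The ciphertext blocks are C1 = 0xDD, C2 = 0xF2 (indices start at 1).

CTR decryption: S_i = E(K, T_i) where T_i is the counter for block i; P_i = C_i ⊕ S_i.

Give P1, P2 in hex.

P1: T = 0xBD, S = E(K, T) = 0xFF; 0xDD ⊕ 0xFF = 0x22.
P2: T = 0xBE, S = E(K, T) = 0x00; 0xF2 ⊕ 0x00 = 0xF2.

P1 = 0x22, P2 = 0xF2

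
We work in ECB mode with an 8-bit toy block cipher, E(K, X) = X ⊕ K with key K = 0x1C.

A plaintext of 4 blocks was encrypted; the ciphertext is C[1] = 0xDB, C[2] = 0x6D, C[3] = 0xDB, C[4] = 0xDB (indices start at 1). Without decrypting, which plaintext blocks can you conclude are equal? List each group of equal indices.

ECB encrypts each block independently with the same key, so equal ciphertext blocks imply equal plaintext blocks.
C[1] = C[3] = C[4] = 0xDB, so P[1] = P[3] = P[4].

P[1] = P[3] = P[4]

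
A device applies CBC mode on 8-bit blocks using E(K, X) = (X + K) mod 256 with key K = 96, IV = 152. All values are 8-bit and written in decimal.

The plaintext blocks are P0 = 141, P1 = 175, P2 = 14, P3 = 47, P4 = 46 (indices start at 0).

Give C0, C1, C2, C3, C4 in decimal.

C0 = 117, C1 = 58, C2 = 148, C3 = 27, C4 = 149

CBC encryption: C_i = E(K, P_i ⊕ C_{i−1}), with C_{−1} = IV.
C0: P0 ⊕ 152 = 21; E(K, 21) = 117.
C1: P1 ⊕ 117 = 218; E(K, 218) = 58.
C2: P2 ⊕ 58 = 52; E(K, 52) = 148.
C3: P3 ⊕ 148 = 187; E(K, 187) = 27.
C4: P4 ⊕ 27 = 53; E(K, 53) = 149.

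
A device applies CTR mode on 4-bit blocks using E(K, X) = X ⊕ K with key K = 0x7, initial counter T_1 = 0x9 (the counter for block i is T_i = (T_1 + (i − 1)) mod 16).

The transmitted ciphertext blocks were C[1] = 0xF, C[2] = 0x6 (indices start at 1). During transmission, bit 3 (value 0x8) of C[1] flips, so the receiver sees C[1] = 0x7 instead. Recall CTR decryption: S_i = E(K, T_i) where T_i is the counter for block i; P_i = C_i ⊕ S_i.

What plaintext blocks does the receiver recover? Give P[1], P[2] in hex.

Only C[1] changed, to 0x7. In CTR, a change in C_i flips the same bit in P_i only; the keystream is unaffected. Decrypting the received ciphertext:
P[1]: T = 0x9, S = E(K, T) = 0xE; 0x7 ⊕ 0xE = 0x9.
P[2]: T = 0xA, S = E(K, T) = 0xD; 0x6 ⊕ 0xD = 0xB.
Blocks that differ from the original plaintext: P[1].

P[1] = 0x9, P[2] = 0xB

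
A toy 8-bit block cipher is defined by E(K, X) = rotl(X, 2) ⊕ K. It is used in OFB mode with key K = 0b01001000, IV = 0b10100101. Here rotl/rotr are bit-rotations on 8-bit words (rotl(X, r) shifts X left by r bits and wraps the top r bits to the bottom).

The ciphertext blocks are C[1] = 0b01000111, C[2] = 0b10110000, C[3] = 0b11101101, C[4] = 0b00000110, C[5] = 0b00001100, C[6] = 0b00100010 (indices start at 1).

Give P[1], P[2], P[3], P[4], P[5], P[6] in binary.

P[1] = 0b10011001, P[2] = 0b10000011, P[3] = 0b01101001, P[4] = 0b01011100, P[5] = 0b00101101, P[6] = 0b11101110

OFB decryption: S_i = E(K, S_{i−1}) with S_{0} = IV; P_i = C_i ⊕ S_i.
P[1]: S = E(K, 0b10100101) = 0b11011110; 0b01000111 ⊕ 0b11011110 = 0b10011001.
P[2]: S = E(K, 0b11011110) = 0b00110011; 0b10110000 ⊕ 0b00110011 = 0b10000011.
P[3]: S = E(K, 0b00110011) = 0b10000100; 0b11101101 ⊕ 0b10000100 = 0b01101001.
P[4]: S = E(K, 0b10000100) = 0b01011010; 0b00000110 ⊕ 0b01011010 = 0b01011100.
P[5]: S = E(K, 0b01011010) = 0b00100001; 0b00001100 ⊕ 0b00100001 = 0b00101101.
P[6]: S = E(K, 0b00100001) = 0b11001100; 0b00100010 ⊕ 0b11001100 = 0b11101110.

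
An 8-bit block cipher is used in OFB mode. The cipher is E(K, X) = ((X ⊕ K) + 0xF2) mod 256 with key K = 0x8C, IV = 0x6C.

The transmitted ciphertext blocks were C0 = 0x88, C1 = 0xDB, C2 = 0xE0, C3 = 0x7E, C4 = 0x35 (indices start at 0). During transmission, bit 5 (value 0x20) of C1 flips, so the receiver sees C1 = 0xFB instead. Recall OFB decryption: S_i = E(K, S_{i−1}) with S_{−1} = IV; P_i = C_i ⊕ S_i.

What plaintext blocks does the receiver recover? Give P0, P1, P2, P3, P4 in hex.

Only C1 changed, to 0xFB. In OFB, a change in C_i flips the same bit in P_i only; the keystream is unaffected. Decrypting the received ciphertext:
P0: S = E(K, 0x6C) = 0xD2; 0x88 ⊕ 0xD2 = 0x5A.
P1: S = E(K, 0xD2) = 0x50; 0xFB ⊕ 0x50 = 0xAB.
P2: S = E(K, 0x50) = 0xCE; 0xE0 ⊕ 0xCE = 0x2E.
P3: S = E(K, 0xCE) = 0x34; 0x7E ⊕ 0x34 = 0x4A.
P4: S = E(K, 0x34) = 0xAA; 0x35 ⊕ 0xAA = 0x9F.
Blocks that differ from the original plaintext: P1.

P0 = 0x5A, P1 = 0xAB, P2 = 0x2E, P3 = 0x4A, P4 = 0x9F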